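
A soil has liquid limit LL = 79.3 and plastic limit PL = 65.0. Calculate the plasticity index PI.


Using PI = LL - PL
PI = 79.3 - 65.0
PI = 14.3


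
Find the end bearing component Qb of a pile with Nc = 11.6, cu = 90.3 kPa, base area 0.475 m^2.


Using Qb = Nc * cu * Ab
Qb = 11.6 * 90.3 * 0.475
Qb = 497.55 kN


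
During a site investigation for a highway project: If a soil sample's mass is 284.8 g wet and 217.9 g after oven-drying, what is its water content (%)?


Using w = (m_wet - m_dry) / m_dry * 100
m_wet - m_dry = 284.8 - 217.9 = 66.9 g
w = 66.9 / 217.9 * 100
w = 30.7 %


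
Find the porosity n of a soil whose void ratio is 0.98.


Result: 0.4949

Derivation:
Using the relation n = e / (1 + e)
n = 0.98 / (1 + 0.98)
n = 0.98 / 1.98
n = 0.4949


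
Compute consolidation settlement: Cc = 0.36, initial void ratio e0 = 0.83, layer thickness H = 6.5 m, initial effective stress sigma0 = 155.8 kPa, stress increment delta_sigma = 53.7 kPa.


Using Sc = Cc * H / (1 + e0) * log10((sigma0 + delta_sigma) / sigma0)
Stress ratio = (155.8 + 53.7) / 155.8 = 1.34467
log10(1.34467) = 0.128617
Cc * H / (1 + e0) = 0.36 * 6.5 / (1 + 0.83) = 1.27869
Sc = 1.27869 * 0.128617
Sc = 0.1645 m


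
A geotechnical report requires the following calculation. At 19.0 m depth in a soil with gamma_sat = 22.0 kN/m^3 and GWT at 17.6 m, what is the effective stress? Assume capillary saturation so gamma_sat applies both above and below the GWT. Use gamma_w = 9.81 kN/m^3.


Total stress = gamma_sat * depth
sigma = 22.0 * 19.0 = 418.0 kPa
Pore water pressure u = gamma_w * (depth - d_wt)
u = 9.81 * (19.0 - 17.6) = 13.734 kPa
Effective stress = sigma - u
sigma' = 418.0 - 13.734 = 404.27 kPa


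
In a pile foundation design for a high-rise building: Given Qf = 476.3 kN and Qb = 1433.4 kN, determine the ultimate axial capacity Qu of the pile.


Using Qu = Qf + Qb
Qu = 476.3 + 1433.4
Qu = 1909.7 kN


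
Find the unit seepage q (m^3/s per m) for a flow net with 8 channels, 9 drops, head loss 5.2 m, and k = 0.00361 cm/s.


Result: 0.0001669 m^3/s per m

Derivation:
Convert k to m/s for unit consistency with H:
k = 0.00361 cm/s = 0.00361 / 100 m/s = 3.61e-05 m/s
Using q = k * H * Nf / Nd
Nf / Nd = 8 / 9 = 0.8889
q = 3.61e-05 * 5.2 * 0.8889
q = 0.0001669 m^3/s per m


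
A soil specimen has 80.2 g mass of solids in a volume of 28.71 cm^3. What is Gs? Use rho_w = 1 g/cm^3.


Result: 2.793

Derivation:
Using Gs = m_s / (V_s * rho_w)
Since rho_w = 1 g/cm^3:
Gs = 80.2 / 28.71
Gs = 2.793


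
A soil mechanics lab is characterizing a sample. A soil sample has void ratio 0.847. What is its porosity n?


Using the relation n = e / (1 + e)
n = 0.847 / (1 + 0.847)
n = 0.847 / 1.847
n = 0.4586


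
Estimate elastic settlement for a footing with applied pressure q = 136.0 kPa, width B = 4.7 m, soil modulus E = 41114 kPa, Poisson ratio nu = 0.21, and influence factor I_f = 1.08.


Using Se = q * B * (1 - nu^2) * I_f / E
1 - nu^2 = 1 - 0.21^2 = 0.9559
Se = 136.0 * 4.7 * 0.9559 * 1.08 / 41114
Se = 0.016050 m
Convert to mm: Se = 0.016050 * 1000 = 16.05 mm


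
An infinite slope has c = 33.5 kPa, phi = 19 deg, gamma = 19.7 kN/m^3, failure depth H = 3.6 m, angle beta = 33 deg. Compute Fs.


Using Fs = c / (gamma*H*sin(beta)*cos(beta)) + tan(phi)/tan(beta)
Cohesion contribution = 33.5 / (19.7*3.6*sin(33)*cos(33))
Cohesion contribution = 1.03413
Friction contribution = tan(19)/tan(33) = 0.530218
Fs = 1.03413 + 0.530218
Fs = 1.564


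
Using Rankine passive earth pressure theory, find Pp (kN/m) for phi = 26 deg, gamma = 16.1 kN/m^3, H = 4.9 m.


Result: 495.01 kN/m

Derivation:
Compute passive earth pressure coefficient:
Kp = tan^2(45 + phi/2) = tan^2(58.0) = 2.561071
Compute passive force:
Pp = 0.5 * Kp * gamma * H^2
Pp = 0.5 * 2.561071 * 16.1 * 4.9^2
Pp = 495.01 kN/m


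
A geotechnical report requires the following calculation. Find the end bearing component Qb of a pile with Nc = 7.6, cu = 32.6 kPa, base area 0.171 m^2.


Using Qb = Nc * cu * Ab
Qb = 7.6 * 32.6 * 0.171
Qb = 42.37 kN


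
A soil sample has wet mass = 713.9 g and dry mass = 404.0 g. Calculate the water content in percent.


Using w = (m_wet - m_dry) / m_dry * 100
m_wet - m_dry = 713.9 - 404.0 = 309.9 g
w = 309.9 / 404.0 * 100
w = 76.71 %


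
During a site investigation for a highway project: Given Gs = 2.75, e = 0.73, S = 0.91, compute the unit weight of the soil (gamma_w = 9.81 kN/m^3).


Using gamma = gamma_w * (Gs + S*e) / (1 + e)
Numerator: Gs + S*e = 2.75 + 0.91*0.73 = 3.4143
Denominator: 1 + e = 1 + 0.73 = 1.73
gamma = 9.81 * 3.4143 / 1.73
gamma = 19.361 kN/m^3


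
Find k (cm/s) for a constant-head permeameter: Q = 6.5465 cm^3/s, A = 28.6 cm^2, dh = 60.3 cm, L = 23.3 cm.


Compute hydraulic gradient:
i = dh / L = 60.3 / 23.3 = 2.58798
Then apply Darcy's law:
k = Q / (A * i)
k = 6.5465 / (28.6 * 2.58798)
k = 6.5465 / 74.0163
k = 0.088447 cm/s


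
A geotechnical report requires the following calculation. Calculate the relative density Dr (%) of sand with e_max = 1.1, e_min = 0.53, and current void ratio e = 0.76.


Using Dr = (e_max - e) / (e_max - e_min) * 100
e_max - e = 1.1 - 0.76 = 0.34
e_max - e_min = 1.1 - 0.53 = 0.57
Dr = 0.34 / 0.57 * 100
Dr = 59.65 %


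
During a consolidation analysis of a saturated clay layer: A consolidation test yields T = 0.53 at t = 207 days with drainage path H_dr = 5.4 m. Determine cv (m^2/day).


Result: 0.07466 m^2/day

Derivation:
Using cv = T * H_dr^2 / t
H_dr^2 = 5.4^2 = 29.16
cv = 0.53 * 29.16 / 207
cv = 0.07466 m^2/day


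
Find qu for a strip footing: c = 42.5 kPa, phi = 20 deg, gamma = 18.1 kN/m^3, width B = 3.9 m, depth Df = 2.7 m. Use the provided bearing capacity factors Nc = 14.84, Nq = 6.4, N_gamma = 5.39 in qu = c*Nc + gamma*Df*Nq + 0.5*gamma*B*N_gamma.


Result: 1133.71 kPa

Derivation:
Compute qu = c*Nc + gamma*Df*Nq + 0.5*gamma*B*N_gamma
Term 1: 42.5 * 14.84 = 630.7
Term 2: 18.1 * 2.7 * 6.4 = 312.768
Term 3: 0.5 * 18.1 * 3.9 * 5.39 = 190.24005
qu = 630.7 + 312.768 + 190.24005
qu = 1133.71 kPa


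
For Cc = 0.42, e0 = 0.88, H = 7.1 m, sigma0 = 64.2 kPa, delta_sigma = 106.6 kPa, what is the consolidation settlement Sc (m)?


Using Sc = Cc * H / (1 + e0) * log10((sigma0 + delta_sigma) / sigma0)
Stress ratio = (64.2 + 106.6) / 64.2 = 2.66044
log10(2.66044) = 0.424953
Cc * H / (1 + e0) = 0.42 * 7.1 / (1 + 0.88) = 1.58617
Sc = 1.58617 * 0.424953
Sc = 0.674 m


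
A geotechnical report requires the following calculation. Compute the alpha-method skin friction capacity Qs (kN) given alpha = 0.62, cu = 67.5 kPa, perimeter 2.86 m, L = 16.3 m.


Result: 1950.96 kN

Derivation:
Using Qs = alpha * cu * perimeter * L
Qs = 0.62 * 67.5 * 2.86 * 16.3
Qs = 1950.96 kN


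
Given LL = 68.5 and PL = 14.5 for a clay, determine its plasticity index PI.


Using PI = LL - PL
PI = 68.5 - 14.5
PI = 54.0


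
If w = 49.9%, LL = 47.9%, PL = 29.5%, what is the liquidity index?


Result: 1.109

Derivation:
First compute the plasticity index:
PI = LL - PL = 47.9 - 29.5 = 18.4
Then compute the liquidity index:
LI = (w - PL) / PI
LI = (49.9 - 29.5) / 18.4
LI = 1.109


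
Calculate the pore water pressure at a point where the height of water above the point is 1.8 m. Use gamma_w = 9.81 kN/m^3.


Using u = gamma_w * h_w
u = 9.81 * 1.8
u = 17.66 kPa


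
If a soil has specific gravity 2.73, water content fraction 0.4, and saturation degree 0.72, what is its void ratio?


Using the relation e = Gs * w / S
e = 2.73 * 0.4 / 0.72
e = 1.5167


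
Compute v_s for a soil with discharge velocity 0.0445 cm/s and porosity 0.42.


Using v_s = v_d / n
v_s = 0.0445 / 0.42
v_s = 0.10595 cm/s


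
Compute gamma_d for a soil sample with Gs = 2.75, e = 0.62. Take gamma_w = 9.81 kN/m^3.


Result: 16.653 kN/m^3

Derivation:
Using gamma_d = Gs * gamma_w / (1 + e)
gamma_d = 2.75 * 9.81 / (1 + 0.62)
gamma_d = 2.75 * 9.81 / 1.62
gamma_d = 16.653 kN/m^3


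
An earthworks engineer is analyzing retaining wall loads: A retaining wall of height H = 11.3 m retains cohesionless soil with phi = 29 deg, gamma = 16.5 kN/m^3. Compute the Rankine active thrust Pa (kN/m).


Compute active earth pressure coefficient:
Ka = tan^2(45 - phi/2) = tan^2(30.5) = 0.346974
Compute active force:
Pa = 0.5 * Ka * gamma * H^2
Pa = 0.5 * 0.346974 * 16.5 * 11.3^2
Pa = 365.52 kN/m


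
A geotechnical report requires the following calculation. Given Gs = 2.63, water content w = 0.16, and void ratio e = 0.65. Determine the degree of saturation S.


Using S = Gs * w / e
S = 2.63 * 0.16 / 0.65
S = 0.6474


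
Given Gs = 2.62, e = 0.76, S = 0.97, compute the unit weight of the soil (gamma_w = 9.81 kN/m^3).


Result: 18.713 kN/m^3

Derivation:
Using gamma = gamma_w * (Gs + S*e) / (1 + e)
Numerator: Gs + S*e = 2.62 + 0.97*0.76 = 3.3572
Denominator: 1 + e = 1 + 0.76 = 1.76
gamma = 9.81 * 3.3572 / 1.76
gamma = 18.713 kN/m^3


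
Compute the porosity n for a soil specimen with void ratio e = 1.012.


Using the relation n = e / (1 + e)
n = 1.012 / (1 + 1.012)
n = 1.012 / 2.012
n = 0.503


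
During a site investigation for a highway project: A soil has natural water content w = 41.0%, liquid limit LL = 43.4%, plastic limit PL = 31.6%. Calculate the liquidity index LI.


First compute the plasticity index:
PI = LL - PL = 43.4 - 31.6 = 11.8
Then compute the liquidity index:
LI = (w - PL) / PI
LI = (41.0 - 31.6) / 11.8
LI = 0.797


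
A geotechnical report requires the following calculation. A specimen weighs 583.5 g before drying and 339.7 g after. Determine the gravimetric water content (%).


Using w = (m_wet - m_dry) / m_dry * 100
m_wet - m_dry = 583.5 - 339.7 = 243.8 g
w = 243.8 / 339.7 * 100
w = 71.77 %


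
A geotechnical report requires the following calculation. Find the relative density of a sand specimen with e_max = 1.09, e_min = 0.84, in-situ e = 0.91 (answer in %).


Result: 72.0 %

Derivation:
Using Dr = (e_max - e) / (e_max - e_min) * 100
e_max - e = 1.09 - 0.91 = 0.18
e_max - e_min = 1.09 - 0.84 = 0.25
Dr = 0.18 / 0.25 * 100
Dr = 72.0 %


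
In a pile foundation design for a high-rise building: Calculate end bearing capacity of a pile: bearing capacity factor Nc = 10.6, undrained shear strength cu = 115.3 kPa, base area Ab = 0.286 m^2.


Using Qb = Nc * cu * Ab
Qb = 10.6 * 115.3 * 0.286
Qb = 349.54 kN


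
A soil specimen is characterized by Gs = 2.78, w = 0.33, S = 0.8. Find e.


Using the relation e = Gs * w / S
e = 2.78 * 0.33 / 0.8
e = 1.1467


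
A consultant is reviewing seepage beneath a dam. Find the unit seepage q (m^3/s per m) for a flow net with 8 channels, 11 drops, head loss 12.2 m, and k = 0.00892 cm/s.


Result: 0.0007914 m^3/s per m

Derivation:
Convert k to m/s for unit consistency with H:
k = 0.00892 cm/s = 0.00892 / 100 m/s = 8.92e-05 m/s
Using q = k * H * Nf / Nd
Nf / Nd = 8 / 11 = 0.7273
q = 8.92e-05 * 12.2 * 0.7273
q = 0.0007914 m^3/s per m


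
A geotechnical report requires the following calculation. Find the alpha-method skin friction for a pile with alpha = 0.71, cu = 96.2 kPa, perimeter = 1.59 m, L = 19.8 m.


Using Qs = alpha * cu * perimeter * L
Qs = 0.71 * 96.2 * 1.59 * 19.8
Qs = 2150.28 kN


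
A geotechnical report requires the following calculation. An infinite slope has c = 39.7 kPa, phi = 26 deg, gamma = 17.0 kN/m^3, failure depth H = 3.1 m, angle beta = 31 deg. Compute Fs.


Using Fs = c / (gamma*H*sin(beta)*cos(beta)) + tan(phi)/tan(beta)
Cohesion contribution = 39.7 / (17.0*3.1*sin(31)*cos(31))
Cohesion contribution = 1.70638
Friction contribution = tan(26)/tan(31) = 0.811723
Fs = 1.70638 + 0.811723
Fs = 2.518


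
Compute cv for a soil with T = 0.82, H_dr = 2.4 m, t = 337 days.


Using cv = T * H_dr^2 / t
H_dr^2 = 2.4^2 = 5.76
cv = 0.82 * 5.76 / 337
cv = 0.01402 m^2/day


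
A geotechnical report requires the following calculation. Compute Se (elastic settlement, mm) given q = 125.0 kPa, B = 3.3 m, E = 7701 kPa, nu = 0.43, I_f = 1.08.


Result: 47.153 mm

Derivation:
Using Se = q * B * (1 - nu^2) * I_f / E
1 - nu^2 = 1 - 0.43^2 = 0.8151
Se = 125.0 * 3.3 * 0.8151 * 1.08 / 7701
Se = 0.047153 m
Convert to mm: Se = 0.047153 * 1000 = 47.153 mm


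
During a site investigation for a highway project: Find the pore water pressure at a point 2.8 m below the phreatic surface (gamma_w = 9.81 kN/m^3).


Using u = gamma_w * h_w
u = 9.81 * 2.8
u = 27.47 kPa


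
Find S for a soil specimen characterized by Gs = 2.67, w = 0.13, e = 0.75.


Using S = Gs * w / e
S = 2.67 * 0.13 / 0.75
S = 0.4628


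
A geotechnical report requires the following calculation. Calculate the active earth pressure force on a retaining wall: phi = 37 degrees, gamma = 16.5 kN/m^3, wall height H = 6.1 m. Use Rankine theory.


Compute active earth pressure coefficient:
Ka = tan^2(45 - phi/2) = tan^2(26.5) = 0.248584
Compute active force:
Pa = 0.5 * Ka * gamma * H^2
Pa = 0.5 * 0.248584 * 16.5 * 6.1^2
Pa = 76.31 kN/m


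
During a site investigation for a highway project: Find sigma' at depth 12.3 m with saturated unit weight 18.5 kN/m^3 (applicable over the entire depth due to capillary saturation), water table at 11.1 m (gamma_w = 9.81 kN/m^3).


Total stress = gamma_sat * depth
sigma = 18.5 * 12.3 = 227.55 kPa
Pore water pressure u = gamma_w * (depth - d_wt)
u = 9.81 * (12.3 - 11.1) = 11.772 kPa
Effective stress = sigma - u
sigma' = 227.55 - 11.772 = 215.78 kPa


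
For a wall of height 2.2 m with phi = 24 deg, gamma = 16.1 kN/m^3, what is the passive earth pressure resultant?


Compute passive earth pressure coefficient:
Kp = tan^2(45 + phi/2) = tan^2(57.0) = 2.371184
Compute passive force:
Pp = 0.5 * Kp * gamma * H^2
Pp = 0.5 * 2.371184 * 16.1 * 2.2^2
Pp = 92.39 kN/m


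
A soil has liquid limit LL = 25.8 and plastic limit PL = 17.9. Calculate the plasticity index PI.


Result: 7.9

Derivation:
Using PI = LL - PL
PI = 25.8 - 17.9
PI = 7.9


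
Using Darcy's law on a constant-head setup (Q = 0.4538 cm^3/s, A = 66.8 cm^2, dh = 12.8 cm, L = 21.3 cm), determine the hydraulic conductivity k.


Result: 0.011305 cm/s

Derivation:
Compute hydraulic gradient:
i = dh / L = 12.8 / 21.3 = 0.600939
Then apply Darcy's law:
k = Q / (A * i)
k = 0.4538 / (66.8 * 0.600939)
k = 0.4538 / 40.1427
k = 0.011305 cm/s


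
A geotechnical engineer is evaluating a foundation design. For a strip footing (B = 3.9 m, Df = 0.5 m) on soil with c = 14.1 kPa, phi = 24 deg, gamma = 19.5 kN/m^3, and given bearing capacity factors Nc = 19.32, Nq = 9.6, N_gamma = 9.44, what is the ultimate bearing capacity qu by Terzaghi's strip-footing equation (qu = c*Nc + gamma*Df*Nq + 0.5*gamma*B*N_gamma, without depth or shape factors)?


Compute qu = c*Nc + gamma*Df*Nq + 0.5*gamma*B*N_gamma
Term 1: 14.1 * 19.32 = 272.412
Term 2: 19.5 * 0.5 * 9.6 = 93.6
Term 3: 0.5 * 19.5 * 3.9 * 9.44 = 358.956
qu = 272.412 + 93.6 + 358.956
qu = 724.97 kPa


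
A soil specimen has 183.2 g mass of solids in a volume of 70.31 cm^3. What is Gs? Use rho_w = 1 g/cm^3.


Using Gs = m_s / (V_s * rho_w)
Since rho_w = 1 g/cm^3:
Gs = 183.2 / 70.31
Gs = 2.606


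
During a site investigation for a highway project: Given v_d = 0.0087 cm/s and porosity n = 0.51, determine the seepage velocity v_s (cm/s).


Using v_s = v_d / n
v_s = 0.0087 / 0.51
v_s = 0.01706 cm/s


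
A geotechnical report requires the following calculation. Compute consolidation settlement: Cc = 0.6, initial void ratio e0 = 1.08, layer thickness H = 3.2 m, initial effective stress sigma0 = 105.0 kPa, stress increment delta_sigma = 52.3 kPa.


Using Sc = Cc * H / (1 + e0) * log10((sigma0 + delta_sigma) / sigma0)
Stress ratio = (105.0 + 52.3) / 105.0 = 1.4981
log10(1.4981) = 0.175539
Cc * H / (1 + e0) = 0.6 * 3.2 / (1 + 1.08) = 0.923077
Sc = 0.923077 * 0.175539
Sc = 0.162 m


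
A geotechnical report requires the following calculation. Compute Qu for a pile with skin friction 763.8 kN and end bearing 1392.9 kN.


Using Qu = Qf + Qb
Qu = 763.8 + 1392.9
Qu = 2156.7 kN


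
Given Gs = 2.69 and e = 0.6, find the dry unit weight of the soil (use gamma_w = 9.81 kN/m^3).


Using gamma_d = Gs * gamma_w / (1 + e)
gamma_d = 2.69 * 9.81 / (1 + 0.6)
gamma_d = 2.69 * 9.81 / 1.6
gamma_d = 16.493 kN/m^3


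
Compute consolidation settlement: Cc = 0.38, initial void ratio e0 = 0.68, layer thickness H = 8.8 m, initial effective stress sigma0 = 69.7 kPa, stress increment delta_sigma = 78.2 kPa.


Result: 0.6504 m

Derivation:
Using Sc = Cc * H / (1 + e0) * log10((sigma0 + delta_sigma) / sigma0)
Stress ratio = (69.7 + 78.2) / 69.7 = 2.12195
log10(2.12195) = 0.326735
Cc * H / (1 + e0) = 0.38 * 8.8 / (1 + 0.68) = 1.99048
Sc = 1.99048 * 0.326735
Sc = 0.6504 m


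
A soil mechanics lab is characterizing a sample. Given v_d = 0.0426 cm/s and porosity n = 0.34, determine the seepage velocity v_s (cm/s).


Result: 0.12529 cm/s

Derivation:
Using v_s = v_d / n
v_s = 0.0426 / 0.34
v_s = 0.12529 cm/s


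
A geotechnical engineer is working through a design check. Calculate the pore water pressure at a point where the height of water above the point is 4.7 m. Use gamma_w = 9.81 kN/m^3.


Using u = gamma_w * h_w
u = 9.81 * 4.7
u = 46.11 kPa


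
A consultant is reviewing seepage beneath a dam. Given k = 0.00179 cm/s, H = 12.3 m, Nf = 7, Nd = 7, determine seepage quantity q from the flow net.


Result: 0.0002202 m^3/s per m

Derivation:
Convert k to m/s for unit consistency with H:
k = 0.00179 cm/s = 0.00179 / 100 m/s = 1.79e-05 m/s
Using q = k * H * Nf / Nd
Nf / Nd = 7 / 7 = 1.0
q = 1.79e-05 * 12.3 * 1.0
q = 0.0002202 m^3/s per m


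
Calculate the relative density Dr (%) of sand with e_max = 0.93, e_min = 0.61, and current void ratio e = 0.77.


Using Dr = (e_max - e) / (e_max - e_min) * 100
e_max - e = 0.93 - 0.77 = 0.16
e_max - e_min = 0.93 - 0.61 = 0.32
Dr = 0.16 / 0.32 * 100
Dr = 50.0 %


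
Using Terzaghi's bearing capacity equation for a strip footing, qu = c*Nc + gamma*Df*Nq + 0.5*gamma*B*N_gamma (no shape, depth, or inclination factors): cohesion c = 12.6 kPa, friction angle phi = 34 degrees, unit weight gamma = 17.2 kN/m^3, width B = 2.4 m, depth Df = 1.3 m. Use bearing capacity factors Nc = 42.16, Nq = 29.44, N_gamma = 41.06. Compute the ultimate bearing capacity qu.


Compute qu = c*Nc + gamma*Df*Nq + 0.5*gamma*B*N_gamma
Term 1: 12.6 * 42.16 = 531.216
Term 2: 17.2 * 1.3 * 29.44 = 658.2784
Term 3: 0.5 * 17.2 * 2.4 * 41.06 = 847.4784
qu = 531.216 + 658.2784 + 847.4784
qu = 2036.97 kPa


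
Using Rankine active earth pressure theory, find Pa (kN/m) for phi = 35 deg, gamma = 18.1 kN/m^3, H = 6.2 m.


Result: 94.27 kN/m

Derivation:
Compute active earth pressure coefficient:
Ka = tan^2(45 - phi/2) = tan^2(27.5) = 0.27099
Compute active force:
Pa = 0.5 * Ka * gamma * H^2
Pa = 0.5 * 0.27099 * 18.1 * 6.2^2
Pa = 94.27 kN/m


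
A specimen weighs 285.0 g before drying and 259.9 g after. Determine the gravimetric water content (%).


Using w = (m_wet - m_dry) / m_dry * 100
m_wet - m_dry = 285.0 - 259.9 = 25.1 g
w = 25.1 / 259.9 * 100
w = 9.66 %


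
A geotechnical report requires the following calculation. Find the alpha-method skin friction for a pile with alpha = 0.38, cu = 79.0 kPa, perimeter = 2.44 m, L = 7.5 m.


Using Qs = alpha * cu * perimeter * L
Qs = 0.38 * 79.0 * 2.44 * 7.5
Qs = 549.37 kN


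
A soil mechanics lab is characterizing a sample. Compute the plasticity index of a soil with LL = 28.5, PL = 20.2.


Using PI = LL - PL
PI = 28.5 - 20.2
PI = 8.3


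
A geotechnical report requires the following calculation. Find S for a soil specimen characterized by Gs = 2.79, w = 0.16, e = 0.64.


Using S = Gs * w / e
S = 2.79 * 0.16 / 0.64
S = 0.6975


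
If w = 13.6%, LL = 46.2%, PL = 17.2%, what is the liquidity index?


Result: -0.124

Derivation:
First compute the plasticity index:
PI = LL - PL = 46.2 - 17.2 = 29.0
Then compute the liquidity index:
LI = (w - PL) / PI
LI = (13.6 - 17.2) / 29.0
LI = -0.124


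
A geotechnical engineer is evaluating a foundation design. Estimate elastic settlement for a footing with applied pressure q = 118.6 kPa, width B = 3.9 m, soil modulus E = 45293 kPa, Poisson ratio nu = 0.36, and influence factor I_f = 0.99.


Using Se = q * B * (1 - nu^2) * I_f / E
1 - nu^2 = 1 - 0.36^2 = 0.8704
Se = 118.6 * 3.9 * 0.8704 * 0.99 / 45293
Se = 0.008800 m
Convert to mm: Se = 0.008800 * 1000 = 8.8 mm


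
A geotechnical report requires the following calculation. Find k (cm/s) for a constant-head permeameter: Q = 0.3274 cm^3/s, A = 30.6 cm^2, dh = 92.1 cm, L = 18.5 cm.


Compute hydraulic gradient:
i = dh / L = 92.1 / 18.5 = 4.97838
Then apply Darcy's law:
k = Q / (A * i)
k = 0.3274 / (30.6 * 4.97838)
k = 0.3274 / 152.338
k = 0.002149 cm/s


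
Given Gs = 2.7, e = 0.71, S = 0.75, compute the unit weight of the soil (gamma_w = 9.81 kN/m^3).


Result: 18.544 kN/m^3

Derivation:
Using gamma = gamma_w * (Gs + S*e) / (1 + e)
Numerator: Gs + S*e = 2.7 + 0.75*0.71 = 3.2325
Denominator: 1 + e = 1 + 0.71 = 1.71
gamma = 9.81 * 3.2325 / 1.71
gamma = 18.544 kN/m^3


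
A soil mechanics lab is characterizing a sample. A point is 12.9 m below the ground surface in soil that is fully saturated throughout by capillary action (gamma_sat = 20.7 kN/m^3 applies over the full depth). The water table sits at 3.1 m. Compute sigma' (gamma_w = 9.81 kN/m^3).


Result: 170.89 kPa

Derivation:
Total stress = gamma_sat * depth
sigma = 20.7 * 12.9 = 267.03 kPa
Pore water pressure u = gamma_w * (depth - d_wt)
u = 9.81 * (12.9 - 3.1) = 96.138 kPa
Effective stress = sigma - u
sigma' = 267.03 - 96.138 = 170.89 kPa


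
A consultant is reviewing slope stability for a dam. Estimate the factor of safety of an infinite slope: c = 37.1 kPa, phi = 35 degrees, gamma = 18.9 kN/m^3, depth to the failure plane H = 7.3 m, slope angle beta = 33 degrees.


Result: 1.667

Derivation:
Using Fs = c / (gamma*H*sin(beta)*cos(beta)) + tan(phi)/tan(beta)
Cohesion contribution = 37.1 / (18.9*7.3*sin(33)*cos(33))
Cohesion contribution = 0.588693
Friction contribution = tan(35)/tan(33) = 1.07823
Fs = 0.588693 + 1.07823
Fs = 1.667


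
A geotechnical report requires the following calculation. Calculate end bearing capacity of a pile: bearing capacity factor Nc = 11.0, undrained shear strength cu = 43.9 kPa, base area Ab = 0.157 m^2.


Using Qb = Nc * cu * Ab
Qb = 11.0 * 43.9 * 0.157
Qb = 75.82 kN


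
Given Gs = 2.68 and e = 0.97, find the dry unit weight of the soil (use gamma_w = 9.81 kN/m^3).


Result: 13.346 kN/m^3

Derivation:
Using gamma_d = Gs * gamma_w / (1 + e)
gamma_d = 2.68 * 9.81 / (1 + 0.97)
gamma_d = 2.68 * 9.81 / 1.97
gamma_d = 13.346 kN/m^3


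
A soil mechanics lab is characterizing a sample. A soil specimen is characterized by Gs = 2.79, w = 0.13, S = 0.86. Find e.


Using the relation e = Gs * w / S
e = 2.79 * 0.13 / 0.86
e = 0.4217


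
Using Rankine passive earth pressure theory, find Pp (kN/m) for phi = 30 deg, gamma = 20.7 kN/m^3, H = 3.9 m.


Compute passive earth pressure coefficient:
Kp = tan^2(45 + phi/2) = tan^2(60.0) = 3
Compute passive force:
Pp = 0.5 * Kp * gamma * H^2
Pp = 0.5 * 3 * 20.7 * 3.9^2
Pp = 472.27 kN/m


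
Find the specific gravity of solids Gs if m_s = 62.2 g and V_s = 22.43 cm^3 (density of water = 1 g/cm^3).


Using Gs = m_s / (V_s * rho_w)
Since rho_w = 1 g/cm^3:
Gs = 62.2 / 22.43
Gs = 2.773


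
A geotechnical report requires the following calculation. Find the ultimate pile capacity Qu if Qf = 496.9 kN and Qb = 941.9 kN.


Using Qu = Qf + Qb
Qu = 496.9 + 941.9
Qu = 1438.8 kN


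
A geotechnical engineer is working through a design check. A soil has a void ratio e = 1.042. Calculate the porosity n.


Using the relation n = e / (1 + e)
n = 1.042 / (1 + 1.042)
n = 1.042 / 2.042
n = 0.5103


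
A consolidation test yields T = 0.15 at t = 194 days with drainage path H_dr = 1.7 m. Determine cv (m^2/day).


Using cv = T * H_dr^2 / t
H_dr^2 = 1.7^2 = 2.89
cv = 0.15 * 2.89 / 194
cv = 0.00223 m^2/day


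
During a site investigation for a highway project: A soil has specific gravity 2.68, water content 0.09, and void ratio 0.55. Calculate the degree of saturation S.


Using S = Gs * w / e
S = 2.68 * 0.09 / 0.55
S = 0.4385


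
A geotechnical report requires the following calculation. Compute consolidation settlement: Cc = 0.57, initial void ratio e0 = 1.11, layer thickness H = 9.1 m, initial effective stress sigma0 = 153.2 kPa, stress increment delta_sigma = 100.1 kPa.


Using Sc = Cc * H / (1 + e0) * log10((sigma0 + delta_sigma) / sigma0)
Stress ratio = (153.2 + 100.1) / 153.2 = 1.65339
log10(1.65339) = 0.218376
Cc * H / (1 + e0) = 0.57 * 9.1 / (1 + 1.11) = 2.45829
Sc = 2.45829 * 0.218376
Sc = 0.5368 m


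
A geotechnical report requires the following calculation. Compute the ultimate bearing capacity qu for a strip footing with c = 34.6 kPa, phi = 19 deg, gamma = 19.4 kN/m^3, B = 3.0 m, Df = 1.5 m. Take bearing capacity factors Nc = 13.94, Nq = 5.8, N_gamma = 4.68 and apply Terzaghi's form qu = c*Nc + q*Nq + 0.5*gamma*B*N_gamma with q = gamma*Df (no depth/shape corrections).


Compute qu = c*Nc + gamma*Df*Nq + 0.5*gamma*B*N_gamma
Term 1: 34.6 * 13.94 = 482.324
Term 2: 19.4 * 1.5 * 5.8 = 168.78
Term 3: 0.5 * 19.4 * 3.0 * 4.68 = 136.188
qu = 482.324 + 168.78 + 136.188
qu = 787.29 kPa


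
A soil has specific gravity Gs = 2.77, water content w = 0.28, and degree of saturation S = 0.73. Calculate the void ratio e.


Using the relation e = Gs * w / S
e = 2.77 * 0.28 / 0.73
e = 1.0625


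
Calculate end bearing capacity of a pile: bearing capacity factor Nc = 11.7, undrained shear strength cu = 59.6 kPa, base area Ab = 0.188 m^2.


Result: 131.1 kN

Derivation:
Using Qb = Nc * cu * Ab
Qb = 11.7 * 59.6 * 0.188
Qb = 131.1 kN


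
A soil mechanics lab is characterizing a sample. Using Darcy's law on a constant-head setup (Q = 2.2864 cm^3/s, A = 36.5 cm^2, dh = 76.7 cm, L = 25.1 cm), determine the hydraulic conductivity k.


Compute hydraulic gradient:
i = dh / L = 76.7 / 25.1 = 3.05578
Then apply Darcy's law:
k = Q / (A * i)
k = 2.2864 / (36.5 * 3.05578)
k = 2.2864 / 111.536
k = 0.020499 cm/s


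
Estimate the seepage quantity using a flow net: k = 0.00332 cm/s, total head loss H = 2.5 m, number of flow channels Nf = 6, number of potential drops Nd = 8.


Convert k to m/s for unit consistency with H:
k = 0.00332 cm/s = 0.00332 / 100 m/s = 3.32e-05 m/s
Using q = k * H * Nf / Nd
Nf / Nd = 6 / 8 = 0.75
q = 3.32e-05 * 2.5 * 0.75
q = 6.225e-05 m^3/s per m


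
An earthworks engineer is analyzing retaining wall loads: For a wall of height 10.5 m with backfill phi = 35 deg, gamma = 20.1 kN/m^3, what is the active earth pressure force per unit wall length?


Result: 300.26 kN/m

Derivation:
Compute active earth pressure coefficient:
Ka = tan^2(45 - phi/2) = tan^2(27.5) = 0.27099
Compute active force:
Pa = 0.5 * Ka * gamma * H^2
Pa = 0.5 * 0.27099 * 20.1 * 10.5^2
Pa = 300.26 kN/m


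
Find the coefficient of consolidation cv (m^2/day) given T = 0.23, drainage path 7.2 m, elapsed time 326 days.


Result: 0.03657 m^2/day

Derivation:
Using cv = T * H_dr^2 / t
H_dr^2 = 7.2^2 = 51.84
cv = 0.23 * 51.84 / 326
cv = 0.03657 m^2/day


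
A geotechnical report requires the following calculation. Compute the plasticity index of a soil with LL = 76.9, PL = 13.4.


Result: 63.5

Derivation:
Using PI = LL - PL
PI = 76.9 - 13.4
PI = 63.5


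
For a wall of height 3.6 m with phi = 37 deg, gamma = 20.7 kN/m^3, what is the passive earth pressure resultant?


Result: 539.6 kN/m

Derivation:
Compute passive earth pressure coefficient:
Kp = tan^2(45 + phi/2) = tan^2(63.5) = 4.022791
Compute passive force:
Pp = 0.5 * Kp * gamma * H^2
Pp = 0.5 * 4.022791 * 20.7 * 3.6^2
Pp = 539.6 kN/m


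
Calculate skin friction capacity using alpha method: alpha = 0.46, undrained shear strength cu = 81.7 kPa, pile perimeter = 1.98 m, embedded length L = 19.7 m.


Using Qs = alpha * cu * perimeter * L
Qs = 0.46 * 81.7 * 1.98 * 19.7
Qs = 1465.92 kN


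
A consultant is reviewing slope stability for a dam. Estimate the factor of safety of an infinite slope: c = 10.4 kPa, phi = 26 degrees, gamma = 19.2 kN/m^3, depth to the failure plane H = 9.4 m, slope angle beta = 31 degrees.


Using Fs = c / (gamma*H*sin(beta)*cos(beta)) + tan(phi)/tan(beta)
Cohesion contribution = 10.4 / (19.2*9.4*sin(31)*cos(31))
Cohesion contribution = 0.130527
Friction contribution = tan(26)/tan(31) = 0.811723
Fs = 0.130527 + 0.811723
Fs = 0.942


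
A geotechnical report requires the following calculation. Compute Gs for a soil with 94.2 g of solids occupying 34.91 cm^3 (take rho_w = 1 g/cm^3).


Using Gs = m_s / (V_s * rho_w)
Since rho_w = 1 g/cm^3:
Gs = 94.2 / 34.91
Gs = 2.698


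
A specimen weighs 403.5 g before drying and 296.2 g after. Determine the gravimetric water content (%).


Using w = (m_wet - m_dry) / m_dry * 100
m_wet - m_dry = 403.5 - 296.2 = 107.3 g
w = 107.3 / 296.2 * 100
w = 36.23 %


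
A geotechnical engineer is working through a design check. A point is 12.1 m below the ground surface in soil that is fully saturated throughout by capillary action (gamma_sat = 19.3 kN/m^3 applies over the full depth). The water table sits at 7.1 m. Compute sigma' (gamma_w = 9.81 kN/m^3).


Result: 184.48 kPa

Derivation:
Total stress = gamma_sat * depth
sigma = 19.3 * 12.1 = 233.53 kPa
Pore water pressure u = gamma_w * (depth - d_wt)
u = 9.81 * (12.1 - 7.1) = 49.05 kPa
Effective stress = sigma - u
sigma' = 233.53 - 49.05 = 184.48 kPa


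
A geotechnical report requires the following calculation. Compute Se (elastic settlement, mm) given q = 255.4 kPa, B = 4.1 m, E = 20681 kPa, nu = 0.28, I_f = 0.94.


Using Se = q * B * (1 - nu^2) * I_f / E
1 - nu^2 = 1 - 0.28^2 = 0.9216
Se = 255.4 * 4.1 * 0.9216 * 0.94 / 20681
Se = 0.043864 m
Convert to mm: Se = 0.043864 * 1000 = 43.864 mm


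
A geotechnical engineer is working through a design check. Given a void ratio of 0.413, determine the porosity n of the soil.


Using the relation n = e / (1 + e)
n = 0.413 / (1 + 0.413)
n = 0.413 / 1.413
n = 0.2923


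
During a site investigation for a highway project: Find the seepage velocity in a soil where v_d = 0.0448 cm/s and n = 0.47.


Using v_s = v_d / n
v_s = 0.0448 / 0.47
v_s = 0.09532 cm/s


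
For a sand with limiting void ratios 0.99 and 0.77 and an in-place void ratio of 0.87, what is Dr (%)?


Result: 54.55 %

Derivation:
Using Dr = (e_max - e) / (e_max - e_min) * 100
e_max - e = 0.99 - 0.87 = 0.12
e_max - e_min = 0.99 - 0.77 = 0.22
Dr = 0.12 / 0.22 * 100
Dr = 54.55 %


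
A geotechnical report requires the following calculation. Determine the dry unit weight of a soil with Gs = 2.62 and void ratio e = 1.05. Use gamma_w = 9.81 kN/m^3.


Result: 12.538 kN/m^3

Derivation:
Using gamma_d = Gs * gamma_w / (1 + e)
gamma_d = 2.62 * 9.81 / (1 + 1.05)
gamma_d = 2.62 * 9.81 / 2.05
gamma_d = 12.538 kN/m^3


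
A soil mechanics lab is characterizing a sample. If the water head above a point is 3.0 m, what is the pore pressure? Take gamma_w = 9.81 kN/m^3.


Using u = gamma_w * h_w
u = 9.81 * 3.0
u = 29.43 kPa


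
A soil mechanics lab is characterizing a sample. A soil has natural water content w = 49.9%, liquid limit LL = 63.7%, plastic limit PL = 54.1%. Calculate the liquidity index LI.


First compute the plasticity index:
PI = LL - PL = 63.7 - 54.1 = 9.6
Then compute the liquidity index:
LI = (w - PL) / PI
LI = (49.9 - 54.1) / 9.6
LI = -0.438


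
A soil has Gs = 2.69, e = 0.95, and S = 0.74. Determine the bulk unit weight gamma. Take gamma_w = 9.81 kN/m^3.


Result: 17.069 kN/m^3

Derivation:
Using gamma = gamma_w * (Gs + S*e) / (1 + e)
Numerator: Gs + S*e = 2.69 + 0.74*0.95 = 3.393
Denominator: 1 + e = 1 + 0.95 = 1.95
gamma = 9.81 * 3.393 / 1.95
gamma = 17.069 kN/m^3


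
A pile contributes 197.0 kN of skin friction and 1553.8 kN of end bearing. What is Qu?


Using Qu = Qf + Qb
Qu = 197.0 + 1553.8
Qu = 1750.8 kN


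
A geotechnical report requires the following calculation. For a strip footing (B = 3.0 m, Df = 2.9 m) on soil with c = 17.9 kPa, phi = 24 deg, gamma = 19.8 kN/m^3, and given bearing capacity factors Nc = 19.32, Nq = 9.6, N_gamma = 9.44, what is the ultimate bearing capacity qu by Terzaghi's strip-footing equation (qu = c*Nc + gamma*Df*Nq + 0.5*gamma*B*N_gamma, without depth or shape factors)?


Compute qu = c*Nc + gamma*Df*Nq + 0.5*gamma*B*N_gamma
Term 1: 17.9 * 19.32 = 345.828
Term 2: 19.8 * 2.9 * 9.6 = 551.232
Term 3: 0.5 * 19.8 * 3.0 * 9.44 = 280.368
qu = 345.828 + 551.232 + 280.368
qu = 1177.43 kPa


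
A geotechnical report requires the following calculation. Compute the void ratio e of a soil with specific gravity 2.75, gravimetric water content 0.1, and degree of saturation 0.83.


Result: 0.3313

Derivation:
Using the relation e = Gs * w / S
e = 2.75 * 0.1 / 0.83
e = 0.3313


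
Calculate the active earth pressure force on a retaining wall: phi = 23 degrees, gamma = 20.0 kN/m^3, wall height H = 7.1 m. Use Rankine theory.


Compute active earth pressure coefficient:
Ka = tan^2(45 - phi/2) = tan^2(33.5) = 0.438092
Compute active force:
Pa = 0.5 * Ka * gamma * H^2
Pa = 0.5 * 0.438092 * 20.0 * 7.1^2
Pa = 220.84 kN/m


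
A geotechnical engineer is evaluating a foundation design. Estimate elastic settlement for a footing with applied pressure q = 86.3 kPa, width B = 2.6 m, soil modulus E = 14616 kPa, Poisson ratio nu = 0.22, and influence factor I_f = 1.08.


Result: 15.777 mm

Derivation:
Using Se = q * B * (1 - nu^2) * I_f / E
1 - nu^2 = 1 - 0.22^2 = 0.9516
Se = 86.3 * 2.6 * 0.9516 * 1.08 / 14616
Se = 0.015777 m
Convert to mm: Se = 0.015777 * 1000 = 15.777 mm


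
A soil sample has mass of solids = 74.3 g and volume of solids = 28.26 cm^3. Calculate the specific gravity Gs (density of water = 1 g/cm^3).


Result: 2.629

Derivation:
Using Gs = m_s / (V_s * rho_w)
Since rho_w = 1 g/cm^3:
Gs = 74.3 / 28.26
Gs = 2.629


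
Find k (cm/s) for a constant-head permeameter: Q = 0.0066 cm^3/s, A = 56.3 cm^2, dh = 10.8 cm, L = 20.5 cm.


Result: 0.000223 cm/s

Derivation:
Compute hydraulic gradient:
i = dh / L = 10.8 / 20.5 = 0.526829
Then apply Darcy's law:
k = Q / (A * i)
k = 0.0066 / (56.3 * 0.526829)
k = 0.0066 / 29.6605
k = 0.000223 cm/s


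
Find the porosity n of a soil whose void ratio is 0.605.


Using the relation n = e / (1 + e)
n = 0.605 / (1 + 0.605)
n = 0.605 / 1.605
n = 0.3769


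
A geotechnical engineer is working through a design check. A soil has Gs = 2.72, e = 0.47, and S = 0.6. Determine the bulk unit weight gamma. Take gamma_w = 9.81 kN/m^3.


Result: 20.034 kN/m^3

Derivation:
Using gamma = gamma_w * (Gs + S*e) / (1 + e)
Numerator: Gs + S*e = 2.72 + 0.6*0.47 = 3.002
Denominator: 1 + e = 1 + 0.47 = 1.47
gamma = 9.81 * 3.002 / 1.47
gamma = 20.034 kN/m^3


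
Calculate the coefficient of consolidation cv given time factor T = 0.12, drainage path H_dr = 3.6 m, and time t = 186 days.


Result: 0.00836 m^2/day

Derivation:
Using cv = T * H_dr^2 / t
H_dr^2 = 3.6^2 = 12.96
cv = 0.12 * 12.96 / 186
cv = 0.00836 m^2/day


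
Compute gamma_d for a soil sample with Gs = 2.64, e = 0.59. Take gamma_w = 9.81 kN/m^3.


Using gamma_d = Gs * gamma_w / (1 + e)
gamma_d = 2.64 * 9.81 / (1 + 0.59)
gamma_d = 2.64 * 9.81 / 1.59
gamma_d = 16.288 kN/m^3


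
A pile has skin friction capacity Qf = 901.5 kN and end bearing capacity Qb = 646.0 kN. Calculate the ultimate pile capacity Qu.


Using Qu = Qf + Qb
Qu = 901.5 + 646.0
Qu = 1547.5 kN


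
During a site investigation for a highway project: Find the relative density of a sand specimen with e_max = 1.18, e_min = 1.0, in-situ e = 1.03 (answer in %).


Using Dr = (e_max - e) / (e_max - e_min) * 100
e_max - e = 1.18 - 1.03 = 0.15
e_max - e_min = 1.18 - 1.0 = 0.18
Dr = 0.15 / 0.18 * 100
Dr = 83.33 %


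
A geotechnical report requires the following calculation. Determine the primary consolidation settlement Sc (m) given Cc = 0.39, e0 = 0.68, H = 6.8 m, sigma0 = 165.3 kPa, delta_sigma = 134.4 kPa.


Result: 0.4079 m

Derivation:
Using Sc = Cc * H / (1 + e0) * log10((sigma0 + delta_sigma) / sigma0)
Stress ratio = (165.3 + 134.4) / 165.3 = 1.81307
log10(1.81307) = 0.258414
Cc * H / (1 + e0) = 0.39 * 6.8 / (1 + 0.68) = 1.57857
Sc = 1.57857 * 0.258414
Sc = 0.4079 m


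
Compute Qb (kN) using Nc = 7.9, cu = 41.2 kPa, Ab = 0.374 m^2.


Using Qb = Nc * cu * Ab
Qb = 7.9 * 41.2 * 0.374
Qb = 121.73 kN


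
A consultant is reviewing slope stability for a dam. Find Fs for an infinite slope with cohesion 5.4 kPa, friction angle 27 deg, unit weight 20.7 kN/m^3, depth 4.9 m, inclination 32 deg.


Using Fs = c / (gamma*H*sin(beta)*cos(beta)) + tan(phi)/tan(beta)
Cohesion contribution = 5.4 / (20.7*4.9*sin(32)*cos(32))
Cohesion contribution = 0.118467
Friction contribution = tan(27)/tan(32) = 0.815411
Fs = 0.118467 + 0.815411
Fs = 0.934


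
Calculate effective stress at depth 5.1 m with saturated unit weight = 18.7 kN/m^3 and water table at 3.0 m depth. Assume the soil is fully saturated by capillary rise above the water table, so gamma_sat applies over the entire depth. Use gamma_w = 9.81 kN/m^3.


Result: 74.77 kPa

Derivation:
Total stress = gamma_sat * depth
sigma = 18.7 * 5.1 = 95.37 kPa
Pore water pressure u = gamma_w * (depth - d_wt)
u = 9.81 * (5.1 - 3.0) = 20.601 kPa
Effective stress = sigma - u
sigma' = 95.37 - 20.601 = 74.77 kPa


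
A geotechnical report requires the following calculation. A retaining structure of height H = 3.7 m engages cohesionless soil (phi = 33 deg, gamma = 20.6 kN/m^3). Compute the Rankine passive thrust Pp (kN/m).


Result: 478.31 kN/m

Derivation:
Compute passive earth pressure coefficient:
Kp = tan^2(45 + phi/2) = tan^2(61.5) = 3.39212
Compute passive force:
Pp = 0.5 * Kp * gamma * H^2
Pp = 0.5 * 3.39212 * 20.6 * 3.7^2
Pp = 478.31 kN/m


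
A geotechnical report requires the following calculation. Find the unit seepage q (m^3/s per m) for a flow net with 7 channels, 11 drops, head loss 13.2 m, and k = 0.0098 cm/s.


Result: 0.0008232 m^3/s per m

Derivation:
Convert k to m/s for unit consistency with H:
k = 0.0098 cm/s = 0.0098 / 100 m/s = 9.8e-05 m/s
Using q = k * H * Nf / Nd
Nf / Nd = 7 / 11 = 0.6364
q = 9.8e-05 * 13.2 * 0.6364
q = 0.0008232 m^3/s per m


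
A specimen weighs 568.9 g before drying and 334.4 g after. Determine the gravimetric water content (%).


Using w = (m_wet - m_dry) / m_dry * 100
m_wet - m_dry = 568.9 - 334.4 = 234.5 g
w = 234.5 / 334.4 * 100
w = 70.13 %


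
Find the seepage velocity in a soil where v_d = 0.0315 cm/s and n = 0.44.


Using v_s = v_d / n
v_s = 0.0315 / 0.44
v_s = 0.07159 cm/s


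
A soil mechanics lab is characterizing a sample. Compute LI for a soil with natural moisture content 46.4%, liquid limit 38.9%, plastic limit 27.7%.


First compute the plasticity index:
PI = LL - PL = 38.9 - 27.7 = 11.2
Then compute the liquidity index:
LI = (w - PL) / PI
LI = (46.4 - 27.7) / 11.2
LI = 1.67


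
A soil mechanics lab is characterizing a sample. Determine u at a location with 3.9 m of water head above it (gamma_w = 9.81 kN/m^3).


Using u = gamma_w * h_w
u = 9.81 * 3.9
u = 38.26 kPa


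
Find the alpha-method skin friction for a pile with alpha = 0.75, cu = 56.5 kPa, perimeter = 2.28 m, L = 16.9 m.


Using Qs = alpha * cu * perimeter * L
Qs = 0.75 * 56.5 * 2.28 * 16.9
Qs = 1632.79 kN


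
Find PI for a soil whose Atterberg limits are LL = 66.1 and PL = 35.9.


Using PI = LL - PL
PI = 66.1 - 35.9
PI = 30.2


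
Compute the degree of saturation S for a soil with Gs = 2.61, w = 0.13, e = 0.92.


Using S = Gs * w / e
S = 2.61 * 0.13 / 0.92
S = 0.3688


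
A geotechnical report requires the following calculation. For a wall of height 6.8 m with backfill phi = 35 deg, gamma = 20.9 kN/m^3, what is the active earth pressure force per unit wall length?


Compute active earth pressure coefficient:
Ka = tan^2(45 - phi/2) = tan^2(27.5) = 0.27099
Compute active force:
Pa = 0.5 * Ka * gamma * H^2
Pa = 0.5 * 0.27099 * 20.9 * 6.8^2
Pa = 130.94 kN/m
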